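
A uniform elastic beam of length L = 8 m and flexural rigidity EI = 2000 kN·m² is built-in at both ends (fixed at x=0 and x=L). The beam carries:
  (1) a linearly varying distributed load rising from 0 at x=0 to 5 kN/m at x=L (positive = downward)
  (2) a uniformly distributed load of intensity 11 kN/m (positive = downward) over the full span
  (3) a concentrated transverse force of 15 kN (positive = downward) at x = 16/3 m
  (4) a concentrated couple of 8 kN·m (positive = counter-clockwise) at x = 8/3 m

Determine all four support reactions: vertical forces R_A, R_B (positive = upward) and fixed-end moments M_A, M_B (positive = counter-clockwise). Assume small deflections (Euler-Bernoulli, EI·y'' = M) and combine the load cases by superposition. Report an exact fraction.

Load 1 — triangular load w₀=5 kN/m (0→w₀ over full span):
  R_A = 3w₀L/20 = 3·5·8/20 = 6 kN
  M_A = w₀L²/30 = 5·8²/30 = 32/3 kN·m
  R_B = 7w₀L/20 = 7·5·8/20 = 14 kN
  M_B = -w₀L²/20 = -5·8²/20 = -16 kN·m
Load 2 — uniform load w=11 kN/m over full span:
  R_A = wL/2 = 11·8/2 = 44 kN
  M_A = wL²/12 = 11·8²/12 = 176/3 kN·m
  R_B = wL/2 = 11·8/2 = 44 kN
  M_B = -wL²/12 = -11·8²/12 = -176/3 kN·m
Load 3 — point force P=15 kN at a=16/3 m (b=L-a=8/3):
  R_A = Pb²(3a+b)/L³ = 15·(8/3)²·(3·(16/3)+(8/3))/8³ = 35/9 kN
  M_A = Pab²/L² = 15·(16/3)·(8/3)²/8² = 80/9 kN·m
  R_B = Pa²(a+3b)/L³ = 15·(16/3)²·((16/3)+3·(8/3))/8³ = 100/9 kN
  M_B = -Pa²b/L² = -15·(16/3)²·(8/3)/8² = -160/9 kN·m
Load 4 — applied couple M₀=8 kN·m at a=8/3 m (b=L-a=16/3):
  R_A = 6M₀ab/L³ = 6·8·(8/3)·(16/3)/8³ = 4/3 kN
  M_A = M₀b(2a-b)/L² = 8·(16/3)·(2·(8/3)-(16/3))/8² = 0 kN·m
  R_B = -6M₀ab/L³ = -6·8·(8/3)·(16/3)/8³ = -4/3 kN
  M_B = M₀a(2b-a)/L² = 8·(8/3)·(2·(16/3)-(8/3))/8² = 8/3 kN·m
Superposition: R_A = 497/9 kN, M_A = 704/9 kN·m, R_B = 610/9 kN, M_B = -808/9 kN·m

R_A = 497/9 kN, M_A = 704/9 kN·m, R_B = 610/9 kN, M_B = -808/9 kN·m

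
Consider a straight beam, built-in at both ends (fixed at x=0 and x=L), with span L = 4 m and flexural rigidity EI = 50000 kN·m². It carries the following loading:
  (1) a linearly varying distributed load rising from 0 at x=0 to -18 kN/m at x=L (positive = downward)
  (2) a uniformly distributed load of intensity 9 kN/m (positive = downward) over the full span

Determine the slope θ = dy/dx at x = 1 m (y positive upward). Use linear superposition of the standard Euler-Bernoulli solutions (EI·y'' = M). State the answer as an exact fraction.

θ(1) = -9/4000000 rad

Load 1 — triangular load w₀=-18 kN/m (0→w₀ over full span):
  θ_1 = -w₀(2x(L-x)(L-2x)(x+2L)+x²(L-x)²)/(120LEI) = -(-18)·(2·1·(4-1)·(4-2·1)·(1+2·4)+1²·(4-1)²)/(120·4·50000) = 351/4000000 rad
Load 2 — uniform load w=9 kN/m over full span:
  θ_2 = -wx(L-x)(L-2x)/(12EI) = -9·1·(4-1)·(4-2·1)/(12·50000) = -9/100000 rad
Superposition: θ = Σ θ_i = -9/4000000 rad ≈ -0.000002 rad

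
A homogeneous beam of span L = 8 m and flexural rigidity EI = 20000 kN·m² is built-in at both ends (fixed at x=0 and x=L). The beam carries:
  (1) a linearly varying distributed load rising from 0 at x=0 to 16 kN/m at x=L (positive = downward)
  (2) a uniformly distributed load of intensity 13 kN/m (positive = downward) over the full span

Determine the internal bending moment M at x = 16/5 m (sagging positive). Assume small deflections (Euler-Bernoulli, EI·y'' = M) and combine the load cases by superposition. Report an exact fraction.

M(16/5) = 17584/375 kN·m

Load 1 — triangular load w₀=16 kN/m (0→w₀ over full span):
  M_1 = 3w₀Lx/20 - w₀L²/30 - w₀x³/(6L) = 3·16·8·(16/5)/20 - 16·8²/30 - 16·(16/5)³/(6·8) = 2048/125 kN·m
Load 2 — uniform load w=13 kN/m over full span:
  M_2 = wLx/2 - wL²/12 - wx²/2 = 13·8·(16/5)/2 - 13·8²/12 - 13·(16/5)²/2 = 2288/75 kN·m
Superposition: M = Σ M_i = 17584/375 kN·m ≈ 46.890667 kN·m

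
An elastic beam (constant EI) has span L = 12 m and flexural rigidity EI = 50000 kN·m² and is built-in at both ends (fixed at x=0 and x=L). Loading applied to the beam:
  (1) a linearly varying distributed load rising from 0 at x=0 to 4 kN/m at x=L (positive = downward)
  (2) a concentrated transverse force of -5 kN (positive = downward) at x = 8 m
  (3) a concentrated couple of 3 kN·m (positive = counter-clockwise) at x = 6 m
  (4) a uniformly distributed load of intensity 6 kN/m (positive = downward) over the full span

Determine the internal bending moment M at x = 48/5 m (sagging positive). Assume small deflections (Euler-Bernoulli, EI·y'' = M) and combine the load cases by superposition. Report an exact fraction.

M(48/5) = -1131/500 kN·m

Load 1 — triangular load w₀=4 kN/m (0→w₀ over full span):
  M_1 = 3w₀Lx/20 - w₀L²/30 - w₀x³/(6L) = 3·4·12·(48/5)/20 - 4·12²/30 - 4·(48/5)³/(6·12) = 96/125 kN·m
Load 2 — point force P=-5 kN at a=8 m (b=L-a=4):
  M_2 = Pa²(a+3b)(L-x)/L³ - Pa²b/L²  [x>a] = (-5)·8²·(8+3·4)·(12-(48/5))/12³ - (-5)·8²·4/12² = 0 kN·m
Load 3 — applied couple M₀=3 kN·m at a=6 m (b=L-a=6):
  M_3 = R_Ax - M_A - M₀  [x>a] with R_A=3/8, M_A=3/4 = (3/8)·(48/5) - (3/4) - 3 = -3/20 kN·m
Load 4 — uniform load w=6 kN/m over full span:
  M_4 = wLx/2 - wL²/12 - wx²/2 = 6·12·(48/5)/2 - 6·12²/12 - 6·(48/5)²/2 = -72/25 kN·m
Superposition: M = Σ M_i = -1131/500 kN·m ≈ -2.262000 kN·m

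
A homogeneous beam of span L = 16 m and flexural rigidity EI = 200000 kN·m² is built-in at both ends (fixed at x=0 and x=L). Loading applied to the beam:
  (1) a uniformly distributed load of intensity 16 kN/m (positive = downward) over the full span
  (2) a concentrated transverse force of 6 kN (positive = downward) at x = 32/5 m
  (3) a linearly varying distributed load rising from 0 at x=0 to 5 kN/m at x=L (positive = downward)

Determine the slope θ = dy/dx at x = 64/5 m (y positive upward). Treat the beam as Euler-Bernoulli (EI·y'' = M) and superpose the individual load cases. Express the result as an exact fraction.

θ(64/5) = 92336/29296875 rad

Load 1 — uniform load w=16 kN/m over full span:
  θ_1 = -wx(L-x)(L-2x)/(12EI) = -16·(64/5)·(16-(64/5))·(16-2·(64/5))/(12·200000) = 1024/390625 rad
Load 2 — point force P=6 kN at a=32/5 m (b=L-a=48/5):
  θ_2 = Pa²(L-x)(2bL-(3b+a)(L-x))/(2L³EI)  [x>a] = 6·(32/5)²·(16-(64/5))·(2·(48/5)·16-(3·(48/5)+(32/5))·(16-(64/5)))/(2·16³·200000) = 912/9765625 rad
Load 3 — triangular load w₀=5 kN/m (0→w₀ over full span):
  θ_3 = -w₀(2x(L-x)(L-2x)(x+2L)+x²(L-x)²)/(120LEI) = -5·(2·(64/5)·(16-(64/5))·(16-2·(64/5))·((64/5)+2·16)+(64/5)²·(16-(64/5))²)/(120·16·200000) = 512/1171875 rad
Superposition: θ = Σ θ_i = 92336/29296875 rad ≈ 0.003152 rad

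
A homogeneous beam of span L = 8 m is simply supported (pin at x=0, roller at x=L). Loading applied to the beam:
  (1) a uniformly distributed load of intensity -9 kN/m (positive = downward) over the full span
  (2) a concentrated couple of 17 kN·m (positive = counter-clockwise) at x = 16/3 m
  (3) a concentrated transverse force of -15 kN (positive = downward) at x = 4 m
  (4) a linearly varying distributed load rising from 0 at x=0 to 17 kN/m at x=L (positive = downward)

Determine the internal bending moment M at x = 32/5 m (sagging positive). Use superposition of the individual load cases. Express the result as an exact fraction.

Load 1 — uniform load w=-9 kN/m over full span:
  M_1 = wx(L-x)/2 = (-9)·(32/5)·(8-(32/5))/2 = -1152/25 kN·m
Load 2 — applied couple M₀=17 kN·m at a=16/3 m (b=L-a=8/3):
  M_2 = M₀x/L - M₀  [x>a] = 17·(32/5)/8 - 17 = -17/5 kN·m
Load 3 — point force P=-15 kN at a=4 m (b=L-a=4):
  M_3 = Pa(L-x)/L  [x>a] = (-15)·4·(8-(32/5))/8 = -12 kN·m
Load 4 — triangular load w₀=17 kN/m (0→w₀ over full span):
  M_4 = w₀Lx/6 - w₀x³/(6L) = 17·8·(32/5)/6 - 17·(32/5)³/(6·8) = 6528/125 kN·m
Superposition: M = Σ M_i = -1157/125 kN·m ≈ -9.256000 kN·m

M(32/5) = -1157/125 kN·m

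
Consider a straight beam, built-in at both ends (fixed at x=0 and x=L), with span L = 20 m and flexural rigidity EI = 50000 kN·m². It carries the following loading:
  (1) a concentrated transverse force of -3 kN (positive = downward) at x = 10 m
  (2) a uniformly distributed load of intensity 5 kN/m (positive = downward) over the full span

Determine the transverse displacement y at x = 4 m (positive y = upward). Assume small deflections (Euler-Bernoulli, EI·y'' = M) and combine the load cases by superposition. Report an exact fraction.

y(4) = -607/37500 m

Load 1 — point force P=-3 kN at a=10 m (b=L-a=10):
  y_1 = -Pb²x²(3aL-(3a+b)x)/(6L³EI)  [x≤a] = -(-3)·10²·4²·(3·10·20-(3·10+10)·4)/(6·20³·50000) = 11/12500 m
Load 2 — uniform load w=5 kN/m over full span:
  y_2 = -wx²(L-x)²/(24EI) = -5·4²·(20-4)²/(24·50000) = -32/1875 m
Superposition: y = Σ y_i = -607/37500 m ≈ -0.016187 m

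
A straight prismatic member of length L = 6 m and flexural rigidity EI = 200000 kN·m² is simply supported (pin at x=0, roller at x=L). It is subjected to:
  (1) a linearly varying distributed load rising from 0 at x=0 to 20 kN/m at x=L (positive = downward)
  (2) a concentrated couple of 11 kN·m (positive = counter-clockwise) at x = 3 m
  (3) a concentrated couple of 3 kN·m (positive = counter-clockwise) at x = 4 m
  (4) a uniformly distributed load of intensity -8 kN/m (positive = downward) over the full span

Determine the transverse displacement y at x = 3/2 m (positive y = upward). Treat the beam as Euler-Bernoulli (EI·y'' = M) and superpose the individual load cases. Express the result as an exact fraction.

Load 1 — triangular load w₀=20 kN/m (0→w₀ over full span):
  y_1 = -w₀x(7L⁴-10L²x²+3x⁴)/(360LEI) = -20·(3/2)·(7·6⁴-10·6²·(3/2)²+3·(3/2)⁴)/(360·6·200000) = -2943/5120000 m
Load 2 — applied couple M₀=11 kN·m at a=3 m (b=L-a=3):
  y_2 = (M₀x³/(6L)+C₁x)/EI  [x≤a] with C₁=M₀(3b²-L²)/(6L)=-11/4 = (11·(3/2)³/(6·6)+(-11/4)·(3/2))/200000 = -99/6400000 m
Load 3 — applied couple M₀=3 kN·m at a=4 m (b=L-a=2):
  y_3 = (M₀x³/(6L)+C₁x)/EI  [x≤a] with C₁=M₀(3b²-L²)/(6L)=-2 = (3·(3/2)³/(6·6)+(-2)·(3/2))/200000 = -87/6400000 m
Load 4 — uniform load w=-8 kN/m over full span:
  y_4 = -wx(L³-2Lx²+x³)/(24EI) = -(-8)·(3/2)·(6³-2·6·(3/2)²+(3/2)³)/(24·200000) = 1539/3200000 m
Superposition: y = Σ y_i = -3147/25600000 m ≈ -0.000123 m

y(3/2) = -3147/25600000 m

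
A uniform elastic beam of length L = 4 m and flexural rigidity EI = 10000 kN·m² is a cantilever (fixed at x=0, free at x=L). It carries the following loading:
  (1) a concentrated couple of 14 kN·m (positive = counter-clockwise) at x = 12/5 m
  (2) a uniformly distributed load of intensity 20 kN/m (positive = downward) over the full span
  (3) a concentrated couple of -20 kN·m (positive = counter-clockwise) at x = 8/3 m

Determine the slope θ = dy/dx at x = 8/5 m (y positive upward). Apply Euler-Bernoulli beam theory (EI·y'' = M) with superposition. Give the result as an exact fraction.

θ(8/5) = -829/46875 rad

Load 1 — applied couple M₀=14 kN·m at a=12/5 m (b=L-a=8/5):
  θ_1 = M₀x/EI  [x≤a] = 14·(8/5)/10000 = 7/3125 rad
Load 2 — uniform load w=20 kN/m over full span:
  θ_2 = -wx(x²-3Lx+3L²)/(6EI) = -20·(8/5)·((8/5)²-3·4·(8/5)+3·4²)/(6·10000) = -784/46875 rad
Load 3 — applied couple M₀=-20 kN·m at a=8/3 m (b=L-a=4/3):
  θ_3 = M₀x/EI  [x≤a] = (-20)·(8/5)/10000 = -2/625 rad
Superposition: θ = Σ θ_i = -829/46875 rad ≈ -0.017685 rad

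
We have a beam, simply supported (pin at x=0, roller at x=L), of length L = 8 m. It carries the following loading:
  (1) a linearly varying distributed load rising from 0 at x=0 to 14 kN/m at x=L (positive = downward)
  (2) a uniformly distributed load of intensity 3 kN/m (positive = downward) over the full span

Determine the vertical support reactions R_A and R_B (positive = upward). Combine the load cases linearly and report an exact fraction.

R_A = 92/3 kN, R_B = 148/3 kN

Load 1 — triangular load w₀=14 kN/m (0→w₀ over full span):
  R_A = w₀L/6 = 14·8/6 = 56/3 kN
  R_B = w₀L/3 = 14·8/3 = 112/3 kN
Load 2 — uniform load w=3 kN/m over full span:
  R_A = wL/2 = 3·8/2 = 12 kN
  R_B = wL/2 = 3·8/2 = 12 kN
Superposition: R_A = 92/3 kN, R_B = 148/3 kN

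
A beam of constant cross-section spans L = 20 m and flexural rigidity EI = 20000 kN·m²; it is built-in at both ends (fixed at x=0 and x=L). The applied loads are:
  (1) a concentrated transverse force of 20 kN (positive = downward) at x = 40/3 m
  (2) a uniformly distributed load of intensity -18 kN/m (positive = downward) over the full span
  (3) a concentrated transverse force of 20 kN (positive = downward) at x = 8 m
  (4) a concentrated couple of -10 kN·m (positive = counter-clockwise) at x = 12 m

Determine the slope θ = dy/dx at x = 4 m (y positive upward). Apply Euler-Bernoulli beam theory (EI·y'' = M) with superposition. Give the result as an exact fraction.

θ(4) = 40301/843750 rad

Load 1 — point force P=20 kN at a=40/3 m (b=L-a=20/3):
  θ_1 = -Pb²x(2aL-(3a+b)x)/(2L³EI)  [x≤a] = -20·(20/3)²·4·(2·(40/3)·20-(3·(40/3)+(20/3))·4)/(2·20³·20000) = -13/3375 rad
Load 2 — uniform load w=-18 kN/m over full span:
  θ_2 = -wx(L-x)(L-2x)/(12EI) = -(-18)·4·(20-4)·(20-2·4)/(12·20000) = 36/625 rad
Load 3 — point force P=20 kN at a=8 m (b=L-a=12):
  θ_3 = -Pb²x(2aL-(3a+b)x)/(2L³EI)  [x≤a] = -20·12²·4·(2·8·20-(3·8+12)·4)/(2·20³·20000) = -99/15625 rad
Load 4 — applied couple M₀=-10 kN·m at a=12 m (b=L-a=8):
  θ_4 = (R_Ax²/2 - M_Ax)/EI  [x≤a] with R_A=-18/25, M_A=-16/5 = ((-18/25)·4²/2 - (-16/5)·4)/20000 = 11/31250 rad
Superposition: θ = Σ θ_i = 40301/843750 rad ≈ 0.047764 rad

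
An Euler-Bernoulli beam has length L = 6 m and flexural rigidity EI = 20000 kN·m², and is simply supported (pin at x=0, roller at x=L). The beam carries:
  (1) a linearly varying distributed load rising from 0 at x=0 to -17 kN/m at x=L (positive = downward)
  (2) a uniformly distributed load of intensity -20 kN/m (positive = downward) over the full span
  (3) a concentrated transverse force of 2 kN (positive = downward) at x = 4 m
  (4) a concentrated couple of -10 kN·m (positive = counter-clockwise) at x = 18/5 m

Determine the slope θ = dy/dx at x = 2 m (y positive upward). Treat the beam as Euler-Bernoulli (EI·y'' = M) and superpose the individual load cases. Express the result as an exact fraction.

θ(2) = 157/25000 rad

Load 1 — triangular load w₀=-17 kN/m (0→w₀ over full span):
  θ_1 = -w₀(7L⁴-30L²x²+15x⁴)/(360LEI) = -(-17)·(7·6⁴-30·6²·2²+15·2⁴)/(360·6·20000) = 221/112500 rad
Load 2 — uniform load w=-20 kN/m over full span:
  θ_2 = -w(L³-6Lx²+4x³)/(24EI) = -(-20)·(6³-6·6·2²+4·2³)/(24·20000) = 13/3000 rad
Load 3 — point force P=2 kN at a=4 m (b=L-a=2):
  θ_3 = -Pb(L²-b²-3x²)/(6LEI)  [x≤a] = -2·2·(6²-2²-3·2²)/(6·6·20000) = -1/9000 rad
Load 4 — applied couple M₀=-10 kN·m at a=18/5 m (b=L-a=12/5):
  θ_4 = (M₀x²/(2L)+C₁)/EI  [x≤a] with C₁=M₀(3b²-L²)/(6L)=26/5 = ((-10)·2²/(2·6)+(26/5))/20000 = 7/75000 rad
Superposition: θ = Σ θ_i = 157/25000 rad ≈ 0.006280 rad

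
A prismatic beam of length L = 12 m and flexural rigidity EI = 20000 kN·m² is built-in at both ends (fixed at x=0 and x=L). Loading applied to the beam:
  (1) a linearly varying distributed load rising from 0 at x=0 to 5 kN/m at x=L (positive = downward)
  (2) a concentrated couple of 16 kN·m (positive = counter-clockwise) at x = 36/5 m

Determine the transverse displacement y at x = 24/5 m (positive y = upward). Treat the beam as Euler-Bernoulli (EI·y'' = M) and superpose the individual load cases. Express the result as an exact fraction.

Load 1 — triangular load w₀=5 kN/m (0→w₀ over full span):
  y_1 = -w₀x²(L-x)²(x+2L)/(120LEI) = -5·(24/5)²·(12-(24/5))²·((24/5)+2·12)/(120·12·20000) = -11664/1953125 m
Load 2 — applied couple M₀=16 kN·m at a=36/5 m (b=L-a=24/5):
  y_2 = (R_Ax³/6 - M_Ax²/2)/EI  [x≤a] with R_A=48/25, M_A=128/25 = ((48/25)·(24/5)³/6 - (128/25)·(24/5)²/2)/20000 = -2304/1953125 m
Superposition: y = Σ y_i = -13968/1953125 m ≈ -0.007152 m

y(24/5) = -13968/1953125 m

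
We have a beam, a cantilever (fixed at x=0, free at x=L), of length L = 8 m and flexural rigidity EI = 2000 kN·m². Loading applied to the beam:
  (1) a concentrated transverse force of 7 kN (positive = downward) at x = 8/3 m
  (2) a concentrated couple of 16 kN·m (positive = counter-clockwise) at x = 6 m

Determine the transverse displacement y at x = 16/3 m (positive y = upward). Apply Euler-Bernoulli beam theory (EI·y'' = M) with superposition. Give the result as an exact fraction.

y(16/3) = 592/10125 m

Load 1 — point force P=7 kN at a=8/3 m (b=L-a=16/3):
  y_1 = -Pa²(3x-a)/(6EI)  [x>a] = -7·(8/3)²·(3·(16/3)-(8/3))/(6·2000) = -112/2025 m
Load 2 — applied couple M₀=16 kN·m at a=6 m (b=L-a=2):
  y_2 = M₀x²/(2EI)  [x≤a] = 16·(16/3)²/(2·2000) = 128/1125 m
Superposition: y = Σ y_i = 592/10125 m ≈ 0.058469 m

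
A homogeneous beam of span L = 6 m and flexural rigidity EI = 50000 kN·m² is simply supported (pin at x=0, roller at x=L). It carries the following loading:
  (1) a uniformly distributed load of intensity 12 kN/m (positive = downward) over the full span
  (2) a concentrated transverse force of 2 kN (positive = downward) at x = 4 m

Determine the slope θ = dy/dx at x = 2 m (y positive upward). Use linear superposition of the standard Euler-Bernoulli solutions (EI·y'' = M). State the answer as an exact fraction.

θ(2) = -61/56250 rad

Load 1 — uniform load w=12 kN/m over full span:
  θ_1 = -w(L³-6Lx²+4x³)/(24EI) = -12·(6³-6·6·2²+4·2³)/(24·50000) = -13/12500 rad
Load 2 — point force P=2 kN at a=4 m (b=L-a=2):
  θ_2 = -Pb(L²-b²-3x²)/(6LEI)  [x≤a] = -2·2·(6²-2²-3·2²)/(6·6·50000) = -1/22500 rad
Superposition: θ = Σ θ_i = -61/56250 rad ≈ -0.001084 rad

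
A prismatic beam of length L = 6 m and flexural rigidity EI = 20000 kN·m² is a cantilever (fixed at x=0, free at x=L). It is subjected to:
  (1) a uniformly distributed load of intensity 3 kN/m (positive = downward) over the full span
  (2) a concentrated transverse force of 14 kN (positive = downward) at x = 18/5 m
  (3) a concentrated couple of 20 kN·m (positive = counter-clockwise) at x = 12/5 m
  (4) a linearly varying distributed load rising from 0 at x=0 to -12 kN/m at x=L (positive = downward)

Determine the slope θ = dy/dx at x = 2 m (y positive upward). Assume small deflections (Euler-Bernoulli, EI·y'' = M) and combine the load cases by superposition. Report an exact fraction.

Load 1 — uniform load w=3 kN/m over full span:
  θ_1 = -wx(x²-3Lx+3L²)/(6EI) = -3·2·(2²-3·6·2+3·6²)/(6·20000) = -19/5000 rad
Load 2 — point force P=14 kN at a=18/5 m (b=L-a=12/5):
  θ_2 = -Px(2a-x)/(2EI)  [x≤a] = -14·2·(2·(18/5)-2)/(2·20000) = -91/25000 rad
Load 3 — applied couple M₀=20 kN·m at a=12/5 m (b=L-a=18/5):
  θ_3 = M₀x/EI  [x≤a] = 20·2/20000 = 1/500 rad
Load 4 — triangular load w₀=-12 kN/m (0→w₀ over full span):
  θ_4 = (w₀Lx²/4-w₀L²x/3-w₀x⁴/(24L))/EI = ((-12)·6·2²/4-(-12)·6²·2/3-(-12)·2⁴/(24·6))/20000 = 163/15000 rad
Superposition: θ = Σ θ_i = 407/75000 rad ≈ 0.005427 rad

θ(2) = 407/75000 rad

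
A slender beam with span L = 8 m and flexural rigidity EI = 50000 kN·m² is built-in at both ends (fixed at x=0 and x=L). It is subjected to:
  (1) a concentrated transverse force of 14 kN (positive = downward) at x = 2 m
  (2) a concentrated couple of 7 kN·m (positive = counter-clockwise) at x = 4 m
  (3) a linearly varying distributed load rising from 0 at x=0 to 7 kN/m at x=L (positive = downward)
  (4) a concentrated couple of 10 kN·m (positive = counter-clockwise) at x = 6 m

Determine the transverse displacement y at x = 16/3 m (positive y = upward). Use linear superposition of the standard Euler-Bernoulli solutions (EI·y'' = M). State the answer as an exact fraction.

y(16/3) = -11398/11390625 m

Load 1 — point force P=14 kN at a=2 m (b=L-a=6):
  y_1 = -Pa²(L-x)²(3bL-(3b+a)(L-x))/(6L³EI)  [x>a] = -14·2²·(8-(16/3))²·(3·6·8-(3·6+2)·(8-(16/3)))/(6·8³·50000) = -119/506250 m
Load 2 — applied couple M₀=7 kN·m at a=4 m (b=L-a=4):
  y_2 = (R_Ax³/6 - M_Ax²/2 - M₀(x-a)²/2)/EI  [x>a] with R_A=21/16, M_A=7/4 = ((21/16)·(16/3)³/6 - (7/4)·(16/3)²/2 - 7·((16/3)-4)²/2)/50000 = 7/168750 m
Load 3 — triangular load w₀=7 kN/m (0→w₀ over full span):
  y_3 = -w₀x²(L-x)²(x+2L)/(120LEI) = -7·(16/3)²·(8-(16/3))²·((16/3)+2·8)/(120·8·50000) = -7168/11390625 m
Load 4 — applied couple M₀=10 kN·m at a=6 m (b=L-a=2):
  y_4 = (R_Ax³/6 - M_Ax²/2)/EI  [x≤a] with R_A=45/32, M_A=25/8 = ((45/32)·(16/3)³/6 - (25/8)·(16/3)²/2)/50000 = -1/5625 m
Superposition: y = Σ y_i = -11398/11390625 m ≈ -0.001001 m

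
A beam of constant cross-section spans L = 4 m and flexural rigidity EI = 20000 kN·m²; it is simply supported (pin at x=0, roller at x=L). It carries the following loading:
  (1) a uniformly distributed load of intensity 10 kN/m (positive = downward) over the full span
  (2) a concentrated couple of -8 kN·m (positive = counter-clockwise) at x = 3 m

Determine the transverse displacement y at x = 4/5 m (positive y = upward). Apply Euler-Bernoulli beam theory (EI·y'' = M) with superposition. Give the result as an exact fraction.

y(4/5) = -1547/1875000 m

Load 1 — uniform load w=10 kN/m over full span:
  y_1 = -wx(L³-2Lx²+x³)/(24EI) = -10·(4/5)·(4³-2·4·(4/5)²+(4/5)³)/(24·20000) = -232/234375 m
Load 2 — applied couple M₀=-8 kN·m at a=3 m (b=L-a=1):
  y_2 = (M₀x³/(6L)+C₁x)/EI  [x≤a] with C₁=M₀(3b²-L²)/(6L)=13/3 = ((-8)·(4/5)³/(6·4)+(13/3)·(4/5))/20000 = 103/625000 m
Superposition: y = Σ y_i = -1547/1875000 m ≈ -0.000825 m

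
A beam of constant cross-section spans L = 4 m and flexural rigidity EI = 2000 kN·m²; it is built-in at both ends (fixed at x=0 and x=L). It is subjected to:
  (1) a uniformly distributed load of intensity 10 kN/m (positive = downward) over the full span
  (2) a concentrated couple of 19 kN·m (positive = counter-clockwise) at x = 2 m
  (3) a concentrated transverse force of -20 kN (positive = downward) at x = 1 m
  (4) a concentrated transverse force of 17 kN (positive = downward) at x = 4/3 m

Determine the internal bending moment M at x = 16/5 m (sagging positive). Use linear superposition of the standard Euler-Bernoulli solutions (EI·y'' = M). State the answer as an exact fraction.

M(16/5) = -157/90 kN·m

Load 1 — uniform load w=10 kN/m over full span:
  M_1 = wLx/2 - wL²/12 - wx²/2 = 10·4·(16/5)/2 - 10·4²/12 - 10·(16/5)²/2 = -8/15 kN·m
Load 2 — applied couple M₀=19 kN·m at a=2 m (b=L-a=2):
  M_2 = R_Ax - M_A - M₀  [x>a] with R_A=57/8, M_A=19/4 = (57/8)·(16/5) - (19/4) - 19 = -19/20 kN·m
Load 3 — point force P=-20 kN at a=1 m (b=L-a=3):
  M_3 = Pa²(a+3b)(L-x)/L³ - Pa²b/L²  [x>a] = (-20)·1²·(1+3·3)·(4-(16/5))/4³ - (-20)·1²·3/4² = 5/4 kN·m
Load 4 — point force P=17 kN at a=4/3 m (b=L-a=8/3):
  M_4 = Pa²(a+3b)(L-x)/L³ - Pa²b/L²  [x>a] = 17·(4/3)²·((4/3)+3·(8/3))·(4-(16/5))/4³ - 17·(4/3)²·(8/3)/4² = -68/45 kN·m
Superposition: M = Σ M_i = -157/90 kN·m ≈ -1.744444 kN·m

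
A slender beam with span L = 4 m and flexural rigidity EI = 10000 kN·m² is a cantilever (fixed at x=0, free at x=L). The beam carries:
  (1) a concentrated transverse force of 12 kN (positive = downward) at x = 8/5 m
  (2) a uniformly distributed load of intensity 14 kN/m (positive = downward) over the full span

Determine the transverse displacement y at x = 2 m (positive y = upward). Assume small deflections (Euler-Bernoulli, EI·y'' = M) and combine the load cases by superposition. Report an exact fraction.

Load 1 — point force P=12 kN at a=8/5 m (b=L-a=12/5):
  y_1 = -Pa²(3x-a)/(6EI)  [x>a] = -12·(8/5)²·(3·2-(8/5))/(6·10000) = -176/78125 m
Load 2 — uniform load w=14 kN/m over full span:
  y_2 = -wx²(x²-4Lx+6L²)/(24EI) = -14·2²·(2²-4·4·2+6·4²)/(24·10000) = -119/7500 m
Superposition: y = Σ y_i = -16987/937500 m ≈ -0.018119 m

y(2) = -16987/937500 m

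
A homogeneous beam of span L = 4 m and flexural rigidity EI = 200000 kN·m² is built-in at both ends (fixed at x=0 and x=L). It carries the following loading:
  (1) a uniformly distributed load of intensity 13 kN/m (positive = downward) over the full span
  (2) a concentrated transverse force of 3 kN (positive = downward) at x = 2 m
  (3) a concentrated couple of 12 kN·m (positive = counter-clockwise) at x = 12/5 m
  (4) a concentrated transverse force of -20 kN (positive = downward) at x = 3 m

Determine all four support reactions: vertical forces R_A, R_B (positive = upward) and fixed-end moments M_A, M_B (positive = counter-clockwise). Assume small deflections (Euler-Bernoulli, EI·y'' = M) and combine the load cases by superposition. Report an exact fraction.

R_A = 5739/200 kN, M_A = 5677/300 kN·m, R_B = 1261/200 kN, M_B = -1843/300 kN·m

Load 1 — uniform load w=13 kN/m over full span:
  R_A = wL/2 = 13·4/2 = 26 kN
  M_A = wL²/12 = 13·4²/12 = 52/3 kN·m
  R_B = wL/2 = 13·4/2 = 26 kN
  M_B = -wL²/12 = -13·4²/12 = -52/3 kN·m
Load 2 — point force P=3 kN at a=2 m (b=L-a=2):
  R_A = Pb²(3a+b)/L³ = 3·2²·(3·2+2)/4³ = 3/2 kN
  M_A = Pab²/L² = 3·2·2²/4² = 3/2 kN·m
  R_B = Pa²(a+3b)/L³ = 3·2²·(2+3·2)/4³ = 3/2 kN
  M_B = -Pa²b/L² = -3·2²·2/4² = -3/2 kN·m
Load 3 — applied couple M₀=12 kN·m at a=12/5 m (b=L-a=8/5):
  R_A = 6M₀ab/L³ = 6·12·(12/5)·(8/5)/4³ = 108/25 kN
  M_A = M₀b(2a-b)/L² = 12·(8/5)·(2·(12/5)-(8/5))/4² = 96/25 kN·m
  R_B = -6M₀ab/L³ = -6·12·(12/5)·(8/5)/4³ = -108/25 kN
  M_B = M₀a(2b-a)/L² = 12·(12/5)·(2·(8/5)-(12/5))/4² = 36/25 kN·m
Load 4 — point force P=-20 kN at a=3 m (b=L-a=1):
  R_A = Pb²(3a+b)/L³ = (-20)·1²·(3·3+1)/4³ = -25/8 kN
  M_A = Pab²/L² = (-20)·3·1²/4² = -15/4 kN·m
  R_B = Pa²(a+3b)/L³ = (-20)·3²·(3+3·1)/4³ = -135/8 kN
  M_B = -Pa²b/L² = -(-20)·3²·1/4² = 45/4 kN·m
Superposition: R_A = 5739/200 kN, M_A = 5677/300 kN·m, R_B = 1261/200 kN, M_B = -1843/300 kN·m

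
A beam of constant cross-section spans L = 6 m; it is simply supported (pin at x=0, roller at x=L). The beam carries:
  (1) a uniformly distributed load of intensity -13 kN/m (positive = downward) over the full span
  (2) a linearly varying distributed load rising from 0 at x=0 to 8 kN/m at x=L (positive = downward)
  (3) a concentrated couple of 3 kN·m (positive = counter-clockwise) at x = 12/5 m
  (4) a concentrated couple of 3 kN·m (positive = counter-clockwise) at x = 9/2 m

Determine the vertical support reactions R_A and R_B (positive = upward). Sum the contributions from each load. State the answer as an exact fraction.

Load 1 — uniform load w=-13 kN/m over full span:
  R_A = wL/2 = (-13)·6/2 = -39 kN
  R_B = wL/2 = (-13)·6/2 = -39 kN
Load 2 — triangular load w₀=8 kN/m (0→w₀ over full span):
  R_A = w₀L/6 = 8·6/6 = 8 kN
  R_B = w₀L/3 = 8·6/3 = 16 kN
Load 3 — applied couple M₀=3 kN·m at a=12/5 m (b=L-a=18/5):
  R_A = M₀/L = 3/6 = 1/2 kN
  R_B = -M₀/L = -3/6 = -1/2 kN
Load 4 — applied couple M₀=3 kN·m at a=9/2 m (b=L-a=3/2):
  R_A = M₀/L = 3/6 = 1/2 kN
  R_B = -M₀/L = -3/6 = -1/2 kN
Superposition: R_A = -30 kN, R_B = -24 kN

R_A = -30 kN, R_B = -24 kN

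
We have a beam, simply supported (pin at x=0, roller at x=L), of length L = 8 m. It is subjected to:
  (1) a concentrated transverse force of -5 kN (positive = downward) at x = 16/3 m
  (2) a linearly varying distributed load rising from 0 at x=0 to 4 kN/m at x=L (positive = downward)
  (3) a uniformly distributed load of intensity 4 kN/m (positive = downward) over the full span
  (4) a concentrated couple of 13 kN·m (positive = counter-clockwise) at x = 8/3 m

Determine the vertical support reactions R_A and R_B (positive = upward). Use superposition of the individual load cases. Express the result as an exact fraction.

R_A = 511/24 kN, R_B = 521/24 kN

Load 1 — point force P=-5 kN at a=16/3 m (b=L-a=8/3):
  R_A = Pb/L = (-5)·(8/3)/8 = -5/3 kN
  R_B = Pa/L = (-5)·(16/3)/8 = -10/3 kN
Load 2 — triangular load w₀=4 kN/m (0→w₀ over full span):
  R_A = w₀L/6 = 4·8/6 = 16/3 kN
  R_B = w₀L/3 = 4·8/3 = 32/3 kN
Load 3 — uniform load w=4 kN/m over full span:
  R_A = wL/2 = 4·8/2 = 16 kN
  R_B = wL/2 = 4·8/2 = 16 kN
Load 4 — applied couple M₀=13 kN·m at a=8/3 m (b=L-a=16/3):
  R_A = M₀/L = 13/8 kN
  R_B = -M₀/L = -13/8 kN
Superposition: R_A = 511/24 kN, R_B = 521/24 kN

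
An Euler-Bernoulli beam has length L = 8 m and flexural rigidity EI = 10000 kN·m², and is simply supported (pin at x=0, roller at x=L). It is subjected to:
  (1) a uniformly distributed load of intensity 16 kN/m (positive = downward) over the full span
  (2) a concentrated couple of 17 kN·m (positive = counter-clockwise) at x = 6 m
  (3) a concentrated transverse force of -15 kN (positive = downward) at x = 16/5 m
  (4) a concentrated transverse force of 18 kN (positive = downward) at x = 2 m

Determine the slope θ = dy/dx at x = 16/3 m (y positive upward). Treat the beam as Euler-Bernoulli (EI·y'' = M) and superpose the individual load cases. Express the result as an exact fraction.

Load 1 — uniform load w=16 kN/m over full span:
  θ_1 = -w(L³-6Lx²+4x³)/(24EI) = -16·(8³-6·8·(16/3)²+4·(16/3)³)/(24·10000) = 832/50625 rad
Load 2 — applied couple M₀=17 kN·m at a=6 m (b=L-a=2):
  θ_2 = (M₀x²/(2L)+C₁)/EI  [x≤a] with C₁=M₀(3b²-L²)/(6L)=-221/12 = (17·(16/3)²/(2·8)+(-221/12))/10000 = 17/14400 rad
Load 3 — point force P=-15 kN at a=16/5 m (b=L-a=24/5):
  θ_3 = -Pa(2L²-6Lx+3x²+a²)/(6LEI)  [x>a] = -(-15)·(16/5)·(2·8²-6·8·(16/3)+3·(16/3)²+(16/5)²)/(6·8·10000) = -152/46875 rad
Load 4 — point force P=18 kN at a=2 m (b=L-a=6):
  θ_4 = -Pa(2L²-6Lx+3x²+a²)/(6LEI)  [x>a] = -18·2·(2·8²-6·8·(16/3)+3·(16/3)²+2²)/(6·8·10000) = 29/10000 rad
Superposition: θ = Σ θ_i = 1399069/81000000 rad ≈ 0.017272 rad

θ(16/3) = 1399069/81000000 rad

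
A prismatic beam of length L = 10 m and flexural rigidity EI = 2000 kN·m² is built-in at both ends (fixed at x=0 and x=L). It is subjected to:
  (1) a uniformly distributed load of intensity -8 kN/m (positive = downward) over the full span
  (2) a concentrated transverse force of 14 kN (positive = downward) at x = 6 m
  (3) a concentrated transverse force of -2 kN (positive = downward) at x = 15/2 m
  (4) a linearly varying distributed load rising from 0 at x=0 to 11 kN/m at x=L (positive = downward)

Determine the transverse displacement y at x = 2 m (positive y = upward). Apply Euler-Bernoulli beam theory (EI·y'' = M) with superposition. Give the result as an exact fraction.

Load 1 — uniform load w=-8 kN/m over full span:
  y_1 = -wx²(L-x)²/(24EI) = -(-8)·2²·(10-2)²/(24·2000) = 16/375 m
Load 2 — point force P=14 kN at a=6 m (b=L-a=4):
  y_2 = -Pb²x²(3aL-(3a+b)x)/(6L³EI)  [x≤a] = -14·4²·2²·(3·6·10-(3·6+4)·2)/(6·10³·2000) = -476/46875 m
Load 3 — point force P=-2 kN at a=15/2 m (b=L-a=5/2):
  y_3 = -Pb²x²(3aL-(3a+b)x)/(6L³EI)  [x≤a] = -(-2)·(5/2)²·2²·(3·(15/2)·10-(3·(15/2)+(5/2))·2)/(6·10³·2000) = 7/9600 m
Load 4 — triangular load w₀=11 kN/m (0→w₀ over full span):
  y_4 = -w₀x²(L-x)²(x+2L)/(120LEI) = -11·2²·(10-2)²·(2+2·10)/(120·10·2000) = -242/9375 m
Superposition: y = Σ y_i = 44567/6000000 m ≈ 0.007428 m

y(2) = 44567/6000000 m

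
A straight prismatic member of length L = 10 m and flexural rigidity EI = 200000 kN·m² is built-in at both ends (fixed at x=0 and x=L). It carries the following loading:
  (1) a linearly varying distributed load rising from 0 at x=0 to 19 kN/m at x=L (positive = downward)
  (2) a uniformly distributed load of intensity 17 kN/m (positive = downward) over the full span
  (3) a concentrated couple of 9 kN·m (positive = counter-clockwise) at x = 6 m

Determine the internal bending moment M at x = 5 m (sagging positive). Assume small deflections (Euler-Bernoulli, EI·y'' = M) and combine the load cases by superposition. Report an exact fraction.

M(5) = 6841/60 kN·m

Load 1 — triangular load w₀=19 kN/m (0→w₀ over full span):
  M_1 = 3w₀Lx/20 - w₀L²/30 - w₀x³/(6L) = 3·19·10·5/20 - 19·10²/30 - 19·5³/(6·10) = 475/12 kN·m
Load 2 — uniform load w=17 kN/m over full span:
  M_2 = wLx/2 - wL²/12 - wx²/2 = 17·10·5/2 - 17·10²/12 - 17·5²/2 = 425/6 kN·m
Load 3 — applied couple M₀=9 kN·m at a=6 m (b=L-a=4):
  M_3 = R_Ax - M_A  [x≤a] with R_A=162/125, M_A=72/25 = (162/125)·5 - (72/25) = 18/5 kN·m
Superposition: M = Σ M_i = 6841/60 kN·m ≈ 114.016667 kN·m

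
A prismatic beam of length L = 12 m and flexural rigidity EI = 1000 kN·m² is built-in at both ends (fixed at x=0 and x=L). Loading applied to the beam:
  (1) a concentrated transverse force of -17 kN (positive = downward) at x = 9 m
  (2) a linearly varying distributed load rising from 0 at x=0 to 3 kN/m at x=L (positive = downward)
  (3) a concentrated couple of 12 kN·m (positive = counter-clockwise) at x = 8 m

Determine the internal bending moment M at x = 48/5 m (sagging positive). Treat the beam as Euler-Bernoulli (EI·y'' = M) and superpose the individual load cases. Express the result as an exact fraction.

M(48/5) = -16723/2000 kN·m

Load 1 — point force P=-17 kN at a=9 m (b=L-a=3):
  M_1 = Pa²(a+3b)(L-x)/L³ - Pa²b/L²  [x>a] = (-17)·9²·(9+3·3)·(12-(48/5))/12³ - (-17)·9²·3/12² = -459/80 kN·m
Load 2 — triangular load w₀=3 kN/m (0→w₀ over full span):
  M_2 = 3w₀Lx/20 - w₀L²/30 - w₀x³/(6L) = 3·3·12·(48/5)/20 - 3·12²/30 - 3·(48/5)³/(6·12) = 72/125 kN·m
Load 3 — applied couple M₀=12 kN·m at a=8 m (b=L-a=4):
  M_3 = R_Ax - M_A - M₀  [x>a] with R_A=4/3, M_A=4 = (4/3)·(48/5) - 4 - 12 = -16/5 kN·m
Superposition: M = Σ M_i = -16723/2000 kN·m ≈ -8.361500 kN·m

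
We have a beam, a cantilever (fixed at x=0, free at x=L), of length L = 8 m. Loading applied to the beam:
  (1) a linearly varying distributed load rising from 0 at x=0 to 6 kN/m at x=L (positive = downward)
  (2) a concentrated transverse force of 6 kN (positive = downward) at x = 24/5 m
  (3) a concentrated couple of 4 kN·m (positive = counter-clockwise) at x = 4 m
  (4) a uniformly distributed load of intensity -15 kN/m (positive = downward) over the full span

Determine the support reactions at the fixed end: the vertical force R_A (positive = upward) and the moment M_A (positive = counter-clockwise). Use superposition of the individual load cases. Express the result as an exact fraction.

Load 1 — triangular load w₀=6 kN/m (0→w₀ over full span):
  R_A = w₀L/2 = 6·8/2 = 24 kN
  M_A = w₀L²/3 = 6·8²/3 = 128 kN·m
Load 2 — point force P=6 kN at a=24/5 m (b=L-a=16/5):
  R_A = P = 6 kN
  M_A = Pa = 6·(24/5) = 144/5 kN·m
Load 3 — applied couple M₀=4 kN·m at a=4 m (b=L-a=4):
  R_A = 0 kN
  M_A = -M₀ = -4 kN·m
Load 4 — uniform load w=-15 kN/m over full span:
  R_A = wL = (-15)·8 = -120 kN
  M_A = wL²/2 = (-15)·8²/2 = -480 kN·m
Superposition: R_A = -90 kN, M_A = -1636/5 kN·m

R_A = -90 kN, M_A = -1636/5 kN·m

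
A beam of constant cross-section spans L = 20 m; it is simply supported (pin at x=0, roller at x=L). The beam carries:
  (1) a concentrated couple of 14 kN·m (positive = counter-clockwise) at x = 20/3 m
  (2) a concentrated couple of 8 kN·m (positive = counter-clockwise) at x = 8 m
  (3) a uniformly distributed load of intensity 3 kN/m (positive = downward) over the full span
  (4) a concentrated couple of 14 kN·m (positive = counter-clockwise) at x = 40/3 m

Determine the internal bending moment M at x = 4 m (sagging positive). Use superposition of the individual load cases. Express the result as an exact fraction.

Load 1 — applied couple M₀=14 kN·m at a=20/3 m (b=L-a=40/3):
  M_1 = M₀x/L  [x≤a] = 14·4/20 = 14/5 kN·m
Load 2 — applied couple M₀=8 kN·m at a=8 m (b=L-a=12):
  M_2 = M₀x/L  [x≤a] = 8·4/20 = 8/5 kN·m
Load 3 — uniform load w=3 kN/m over full span:
  M_3 = wx(L-x)/2 = 3·4·(20-4)/2 = 96 kN·m
Load 4 — applied couple M₀=14 kN·m at a=40/3 m (b=L-a=20/3):
  M_4 = M₀x/L  [x≤a] = 14·4/20 = 14/5 kN·m
Superposition: M = Σ M_i = 516/5 kN·m ≈ 103.200000 kN·m

M(4) = 516/5 kN·m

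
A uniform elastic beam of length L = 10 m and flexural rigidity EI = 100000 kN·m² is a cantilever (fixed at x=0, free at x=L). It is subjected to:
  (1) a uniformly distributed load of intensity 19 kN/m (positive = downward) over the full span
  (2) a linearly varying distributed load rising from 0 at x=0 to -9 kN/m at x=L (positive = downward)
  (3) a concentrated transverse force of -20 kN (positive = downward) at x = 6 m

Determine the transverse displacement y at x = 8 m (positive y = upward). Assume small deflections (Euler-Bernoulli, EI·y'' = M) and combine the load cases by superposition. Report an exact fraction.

Load 1 — uniform load w=19 kN/m over full span:
  y_1 = -wx²(x²-4Lx+6L²)/(24EI) = -19·8²·(8²-4·10·8+6·10²)/(24·100000) = -1634/9375 m
Load 2 — triangular load w₀=-9 kN/m (0→w₀ over full span):
  y_2 = (w₀Lx³/12-w₀L²x²/6-w₀x⁵/(120L))/EI = ((-9)·10·8³/12-(-9)·10²·8²/6-(-9)·8⁵/(120·10))/100000 = 4692/78125 m
Load 3 — point force P=-20 kN at a=6 m (b=L-a=4):
  y_3 = -Pa²(3x-a)/(6EI)  [x>a] = -(-20)·6²·(3·8-6)/(6·100000) = 27/1250 m
Superposition: y = Σ y_i = -43423/468750 m ≈ -0.092636 m

y(8) = -43423/468750 m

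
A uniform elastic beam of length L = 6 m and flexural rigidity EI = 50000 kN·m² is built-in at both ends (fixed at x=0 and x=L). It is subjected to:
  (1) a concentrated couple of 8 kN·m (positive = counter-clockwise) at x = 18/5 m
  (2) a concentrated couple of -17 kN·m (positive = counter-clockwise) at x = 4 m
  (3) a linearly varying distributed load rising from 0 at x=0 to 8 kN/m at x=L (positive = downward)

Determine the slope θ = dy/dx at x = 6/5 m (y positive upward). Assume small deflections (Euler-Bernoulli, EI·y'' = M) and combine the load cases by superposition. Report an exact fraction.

Load 1 — applied couple M₀=8 kN·m at a=18/5 m (b=L-a=12/5):
  θ_1 = (R_Ax²/2 - M_Ax)/EI  [x≤a] with R_A=48/25, M_A=64/25 = ((48/25)·(6/5)²/2 - (64/25)·(6/5))/50000 = -66/1953125 rad
Load 2 — applied couple M₀=-17 kN·m at a=4 m (b=L-a=2):
  θ_2 = (R_Ax²/2 - M_Ax)/EI  [x≤a] with R_A=-34/9, M_A=-17/3 = ((-34/9)·(6/5)²/2 - (-17/3)·(6/5))/50000 = 51/625000 rad
Load 3 — triangular load w₀=8 kN/m (0→w₀ over full span):
  θ_3 = -w₀(2x(L-x)(L-2x)(x+2L)+x²(L-x)²)/(120LEI) = -8·(2·(6/5)·(6-(6/5))·(6-2·(6/5))·((6/5)+2·6)+(6/5)²·(6-(6/5))²)/(120·6·50000) = -252/1953125 rad
Superposition: θ = Σ θ_i = -1269/15625000 rad ≈ -0.000081 rad

θ(6/5) = -1269/15625000 rad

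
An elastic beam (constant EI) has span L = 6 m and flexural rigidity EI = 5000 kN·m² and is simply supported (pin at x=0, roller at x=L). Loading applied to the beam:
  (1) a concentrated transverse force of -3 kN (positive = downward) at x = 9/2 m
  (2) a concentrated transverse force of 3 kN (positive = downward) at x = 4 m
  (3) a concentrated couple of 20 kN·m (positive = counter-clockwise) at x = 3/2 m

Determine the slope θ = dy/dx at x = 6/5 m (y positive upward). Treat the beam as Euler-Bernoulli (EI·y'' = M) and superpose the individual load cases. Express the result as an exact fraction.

Load 1 — point force P=-3 kN at a=9/2 m (b=L-a=3/2):
  θ_1 = -Pb(L²-b²-3x²)/(6LEI)  [x≤a] = -(-3)·(3/2)·(6²-(3/2)²-3·(6/5)²)/(6·6·5000) = 2943/4000000 rad
Load 2 — point force P=3 kN at a=4 m (b=L-a=2):
  θ_2 = -Pb(L²-b²-3x²)/(6LEI)  [x≤a] = -3·2·(6²-2²-3·(6/5)²)/(6·6·5000) = -173/187500 rad
Load 3 — applied couple M₀=20 kN·m at a=3/2 m (b=L-a=9/2):
  θ_3 = (M₀x²/(2L)+C₁)/EI  [x≤a] with C₁=M₀(3b²-L²)/(6L)=55/4 = (20·(6/5)²/(2·6)+(55/4))/5000 = 323/100000 rad
Superposition: θ = Σ θ_i = 36517/12000000 rad ≈ 0.003043 rad

θ(6/5) = 36517/12000000 rad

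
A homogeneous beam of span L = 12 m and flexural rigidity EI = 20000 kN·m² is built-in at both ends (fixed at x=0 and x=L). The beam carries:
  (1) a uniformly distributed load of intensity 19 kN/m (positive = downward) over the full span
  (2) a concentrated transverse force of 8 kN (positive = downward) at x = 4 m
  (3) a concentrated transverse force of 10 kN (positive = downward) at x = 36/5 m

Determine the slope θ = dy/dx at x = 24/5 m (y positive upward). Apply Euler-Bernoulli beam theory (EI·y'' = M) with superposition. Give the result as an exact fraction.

θ(24/5) = -2903/390625 rad

Load 1 — uniform load w=19 kN/m over full span:
  θ_1 = -wx(L-x)(L-2x)/(12EI) = -19·(24/5)·(12-(24/5))·(12-2·(24/5))/(12·20000) = -513/78125 rad
Load 2 — point force P=8 kN at a=4 m (b=L-a=8):
  θ_2 = Pa²(L-x)(2bL-(3b+a)(L-x))/(2L³EI)  [x>a] = 8·4²·(12-(24/5))·(2·8·12-(3·8+4)·(12-(24/5)))/(2·12³·20000) = -2/15625 rad
Load 3 — point force P=10 kN at a=36/5 m (b=L-a=24/5):
  θ_3 = -Pb²x(2aL-(3a+b)x)/(2L³EI)  [x≤a] = -10·(24/5)²·(24/5)·(2·(36/5)·12-(3·(36/5)+(24/5))·(24/5))/(2·12³·20000) = -288/390625 rad
Superposition: θ = Σ θ_i = -2903/390625 rad ≈ -0.007432 rad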